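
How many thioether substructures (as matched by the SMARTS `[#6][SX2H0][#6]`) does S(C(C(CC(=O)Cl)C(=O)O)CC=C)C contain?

[#6][SX2H0][#6] is the SMARTS for a thioether: an aliphatic sulfur bridging two carbons with no H on the sulfur.
Exactly one fragment in the molecule meets all constraints, giving 1 match.

1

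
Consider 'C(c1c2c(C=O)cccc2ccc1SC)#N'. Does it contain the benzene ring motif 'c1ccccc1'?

Yes

The pattern c1ccccc1 describes six aromatic carbons in a ring — a benzene ring.
The required atom environment is present in the molecule, so the pattern matches.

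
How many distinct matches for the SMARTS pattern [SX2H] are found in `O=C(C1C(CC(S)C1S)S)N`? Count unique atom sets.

3

[SX2H] is the SMARTS for a thiol: an aliphatic sulfur with two connections, one being H.
The molecule carries 3 separate instances of a thiol (-SH) meeting every constraint; each maps to a distinct set of atoms, giving 3 matches.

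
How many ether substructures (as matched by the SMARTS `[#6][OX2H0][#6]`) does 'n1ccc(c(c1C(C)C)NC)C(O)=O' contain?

0

[#6][OX2H0][#6] is the SMARTS for an ether: an aliphatic oxygen bridging two carbons with no H on the oxygen.
The molecule has a carboxylic acid group (-C(=O)OH), but the -OH oxygen has H1; the =O is OX1, not OX2; nothing else fits, so there are 0 matches.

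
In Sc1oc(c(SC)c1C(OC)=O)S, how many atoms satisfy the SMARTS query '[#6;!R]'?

The query [#6;!R] means: carbon not in any ring.
Check the 13 heavy atoms by environment: 1× o (aromatic, in 5-ring) → no; 4× c (aromatic, in 5-ring) → no; 3× S (acyclic) → no; 3× C (acyclic) → match; 2× O (acyclic) → no.
That gives 3 matching atoms.

3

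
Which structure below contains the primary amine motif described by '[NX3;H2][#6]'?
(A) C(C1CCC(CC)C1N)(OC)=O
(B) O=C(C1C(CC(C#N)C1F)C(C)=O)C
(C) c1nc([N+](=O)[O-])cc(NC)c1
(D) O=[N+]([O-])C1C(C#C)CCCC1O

A

[NX3;H2][#6] describes a trivalent nitrogen with two H attached to carbon (a primary amine).
(A) contains a primary amino group (-NH2), which satisfies every atom and bond constraint.
(B) has a nitrile (-C#N) but the nitrogen is NX1 (triple-bonded), not NX3 with two H.
(C) has an N-methylamino group (-NHCH3) but the nitrogen bears two carbons and only one H (H1), not H2.
(D) has a nitro group (-[N+](=O)[O-]) but the nitrogen is [N+] with no H, not NX3H2.
So the answer is (A).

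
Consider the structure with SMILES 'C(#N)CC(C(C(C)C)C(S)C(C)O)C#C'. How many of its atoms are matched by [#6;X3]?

0

The query [#6;X3] means: any carbon (aromatic or not) with three total connections.
Check the 15 heavy atoms by environment: 9× C (X4) → no; 1× S (X2) → no; 1× O (X2) → no; 3× C (X2) → no; 1× N (X1) → no.
No environment satisfies the query, so 0 matching atoms.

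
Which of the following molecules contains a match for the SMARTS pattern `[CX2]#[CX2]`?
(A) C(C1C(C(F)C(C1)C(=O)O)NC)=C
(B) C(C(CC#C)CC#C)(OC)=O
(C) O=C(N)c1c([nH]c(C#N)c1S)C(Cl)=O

B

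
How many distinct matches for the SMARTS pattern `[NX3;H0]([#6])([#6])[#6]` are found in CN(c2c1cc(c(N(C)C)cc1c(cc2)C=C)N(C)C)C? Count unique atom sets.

[NX3;H0]([#6])([#6])[#6] is the SMARTS for a tertiary amine: a trivalent nitrogen with no H, bonded to three carbons.
The molecule carries 3 separate instances of a dimethylamino group (-N(CH3)2) meeting every constraint; each maps to a distinct set of atoms, giving 3 matches.

3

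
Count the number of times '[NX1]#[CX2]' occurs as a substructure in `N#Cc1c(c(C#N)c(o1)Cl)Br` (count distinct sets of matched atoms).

2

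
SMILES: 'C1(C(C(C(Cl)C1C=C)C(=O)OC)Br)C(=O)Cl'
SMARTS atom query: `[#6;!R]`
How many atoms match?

5

The query [#6;!R] means: carbon not in any ring.
Check the 16 heavy atoms by environment: 5× C (in 5-ring) → no; 5× C (acyclic) → match; 3× O (acyclic) → no; 1× Br (acyclic) → no; 2× Cl (acyclic) → no.
That gives 5 matching atoms.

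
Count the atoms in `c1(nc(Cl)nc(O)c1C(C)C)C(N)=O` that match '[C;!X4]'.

1

Check the 14 heavy atoms by environment: 2× n (aromatic, X2) → no; 4× c (aromatic, X3) → no; 1× O (X2) → no; 1× C (X3) → match; 1× O (X1) → no; 1× N (X3) → no; 3× C (X4) → no; 1× Cl (X1) → no.
That gives 1 matching atom.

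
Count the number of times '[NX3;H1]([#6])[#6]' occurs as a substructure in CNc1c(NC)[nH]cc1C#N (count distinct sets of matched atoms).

[NX3;H1]([#6])[#6] is the SMARTS for a secondary amine: a trivalent nitrogen with one H, bonded to two carbons.
The molecule carries 2 separate instances of an N-methylamino group (-NHCH3) meeting every constraint; each maps to a distinct set of atoms, giving 2 matches.

2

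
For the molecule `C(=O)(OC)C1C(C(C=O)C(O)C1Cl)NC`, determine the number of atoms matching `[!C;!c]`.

6

The query [!C;!c] means: neither aliphatic nor aromatic carbon — same as [!#6].
Check the 15 heavy atoms by environment: 9× C → no; 1× N → match; 4× O → match; 1× Cl → match.
Summing the matching environments: 1 + 4 + 1 = 6 matching atoms.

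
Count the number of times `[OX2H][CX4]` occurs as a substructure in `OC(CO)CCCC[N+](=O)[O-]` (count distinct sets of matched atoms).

2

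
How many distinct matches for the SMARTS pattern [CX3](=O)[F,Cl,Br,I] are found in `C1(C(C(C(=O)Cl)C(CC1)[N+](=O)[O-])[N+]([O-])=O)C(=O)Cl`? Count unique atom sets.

2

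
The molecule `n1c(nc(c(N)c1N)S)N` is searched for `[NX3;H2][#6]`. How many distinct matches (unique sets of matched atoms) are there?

3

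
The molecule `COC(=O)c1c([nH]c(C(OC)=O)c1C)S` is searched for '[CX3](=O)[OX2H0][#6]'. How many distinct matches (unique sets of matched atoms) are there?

2

[CX3](=O)[OX2H0][#6] is the SMARTS for an ester: a carbonyl carbon bonded to an oxygen that is itself bonded to carbon (no H on that O).
The molecule carries 2 separate instances of a methyl-ester group (-C(=O)OCH3) meeting every constraint; each maps to a distinct set of atoms, giving 2 matches.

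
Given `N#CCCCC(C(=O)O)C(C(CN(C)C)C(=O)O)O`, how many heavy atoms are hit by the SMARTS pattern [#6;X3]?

2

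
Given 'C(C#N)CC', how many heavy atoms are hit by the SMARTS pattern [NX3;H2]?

0

The query [NX3;H2] means: aliphatic N with 3 total connections, two of them H — an -NH2 nitrogen (amine or amide).
Check the 5 heavy atoms by environment: 2× C (H2, X4) → no; 1× C (H3, X4) → no; 1× C (H0, X2) → no; 1× N (H0, X1) → no.
No environment satisfies the query, so 0 matching atoms.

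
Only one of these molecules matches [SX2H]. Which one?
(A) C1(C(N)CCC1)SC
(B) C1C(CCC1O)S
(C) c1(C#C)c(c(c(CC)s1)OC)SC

B

[SX2H] describes an aliphatic sulfur with two connections, one being H (a thiol).
(A) has a methylthio ether (-SCH3) but the sulfur has H0 (bonded to two carbons), not H1.
(B) contains a thiol (-SH), which satisfies every atom and bond constraint.
(C) has a methylthio ether (-SCH3) but the sulfur has H0 (bonded to two carbons), not H1.
So the answer is (B).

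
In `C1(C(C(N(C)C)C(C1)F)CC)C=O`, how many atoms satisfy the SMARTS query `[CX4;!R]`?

4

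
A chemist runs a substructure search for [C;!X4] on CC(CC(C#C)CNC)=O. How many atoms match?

3

Check the 10 heavy atoms by environment: 5× C (X4) → no; 1× C (X3) → match; 1× O (X1) → no; 2× C (X2) → match; 1× N (X3) → no.
Summing the matching environments: 1 + 2 = 3 matching atoms.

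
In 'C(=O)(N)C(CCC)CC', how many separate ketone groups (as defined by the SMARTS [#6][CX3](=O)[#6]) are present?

0

[#6][CX3](=O)[#6] is the SMARTS for a ketone: a carbonyl carbon (no H) flanked by two carbons.
The molecule has a primary amide (-C(=O)NH2), but one neighbour of the carbonyl carbon is N, not C; nothing else fits, so there are 0 matches.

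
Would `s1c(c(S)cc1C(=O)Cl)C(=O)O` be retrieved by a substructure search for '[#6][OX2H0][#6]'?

No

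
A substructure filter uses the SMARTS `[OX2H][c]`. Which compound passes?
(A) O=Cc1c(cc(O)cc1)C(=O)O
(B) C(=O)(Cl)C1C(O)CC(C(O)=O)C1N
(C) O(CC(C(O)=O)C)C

[OX2H][c] describes a hydroxyl oxygen attached to an aromatic carbon (a phenol).
(A) contains a hydroxyl group (-OH), which satisfies every atom and bond constraint.
(B) has a hydroxyl group (-OH) but the -OH is on an aliphatic carbon, not an aromatic c.
(C) has a methoxy ether (-OCH3) but the oxygen has H0, not H1.
So the answer is (A).

A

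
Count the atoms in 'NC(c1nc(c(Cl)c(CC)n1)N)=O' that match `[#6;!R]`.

3

Check the 13 heavy atoms by environment: 2× n (aromatic, in 6-ring) → no; 4× c (aromatic, in 6-ring) → no; 3× C (acyclic) → match; 1× Cl (acyclic) → no; 1× O (acyclic) → no; 2× N (acyclic) → no.
That gives 3 matching atoms.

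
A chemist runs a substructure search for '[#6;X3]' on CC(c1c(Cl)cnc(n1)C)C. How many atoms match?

4

The query [#6;X3] means: any carbon (aromatic or not) with three total connections.
Check the 11 heavy atoms by environment: 2× n (aromatic, X2) → no; 4× c (aromatic, X3) → match; 1× Cl (X1) → no; 4× C (X4) → no.
That gives 4 matching atoms.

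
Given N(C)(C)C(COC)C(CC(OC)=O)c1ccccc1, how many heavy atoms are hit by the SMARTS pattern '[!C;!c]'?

4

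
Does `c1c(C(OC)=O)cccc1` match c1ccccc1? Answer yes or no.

Yes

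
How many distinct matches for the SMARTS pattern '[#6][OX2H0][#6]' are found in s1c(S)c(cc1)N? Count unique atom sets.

[#6][OX2H0][#6] is the SMARTS for an ether: an aliphatic oxygen bridging two carbons with no H on the oxygen.
No fragment in the molecule satisfies every constraint, giving 0 matches.

0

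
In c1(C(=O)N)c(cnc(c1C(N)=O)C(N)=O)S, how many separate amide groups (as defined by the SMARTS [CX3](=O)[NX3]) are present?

3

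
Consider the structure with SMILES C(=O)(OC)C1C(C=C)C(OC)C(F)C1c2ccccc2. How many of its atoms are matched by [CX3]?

3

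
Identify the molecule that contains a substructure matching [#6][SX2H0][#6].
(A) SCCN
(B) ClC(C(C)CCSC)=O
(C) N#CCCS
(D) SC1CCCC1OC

B

[#6][SX2H0][#6] describes an aliphatic sulfur bridging two carbons with no H on the sulfur (a thioether).
(A) has a thiol (-SH) but the sulfur has H1, not H0 bridging two carbons.
(B) contains a methylthio ether (-SCH3), which satisfies every atom and bond constraint.
(C) has a thiol (-SH) but the sulfur has H1, not H0 bridging two carbons.
(D) has a methoxy ether (-OCH3) but the bridging atom is O, not S.
So the answer is (B).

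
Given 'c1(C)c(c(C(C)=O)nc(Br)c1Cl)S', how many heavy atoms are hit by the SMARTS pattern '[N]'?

The query [N] means: uppercase N matches aliphatic (non-aromatic) nitrogen only.
Check the 13 heavy atoms by environment: 1× n (aromatic) → no; 5× c (aromatic) → no; 1× Br → no; 3× C → no; 1× O → no; 1× Cl → no; 1× S → no.
No environment satisfies the query, so 0 matching atoms.

0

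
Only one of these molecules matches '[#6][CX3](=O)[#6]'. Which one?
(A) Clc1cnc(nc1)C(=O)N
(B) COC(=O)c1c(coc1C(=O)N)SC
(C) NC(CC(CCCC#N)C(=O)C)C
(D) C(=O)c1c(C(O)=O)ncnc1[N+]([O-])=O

C

[#6][CX3](=O)[#6] describes a carbonyl carbon (no H) flanked by two carbons (a ketone).
(A) has a primary amide (-C(=O)NH2) but one neighbour of the carbonyl carbon is N, not C.
(B) has a methyl-ester group (-C(=O)OCH3) but one neighbour of the carbonyl carbon is O, not C.
(C) contains an acetyl/ketone group (-C(=O)CH3), which satisfies every atom and bond constraint.
(D) has a carboxylic acid group (-C(=O)OH) but one neighbour of the carbonyl carbon is O, not C.
So the answer is (C).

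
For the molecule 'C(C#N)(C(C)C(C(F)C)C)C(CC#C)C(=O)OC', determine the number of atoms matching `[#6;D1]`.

5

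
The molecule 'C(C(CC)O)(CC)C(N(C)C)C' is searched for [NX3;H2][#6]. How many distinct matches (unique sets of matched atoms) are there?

[NX3;H2][#6] is the SMARTS for a primary amine: a trivalent nitrogen with two H attached to carbon.
The molecule has a dimethylamino group (-N(CH3)2), but the nitrogen has H0, not H2; nothing else fits, so there are 0 matches.

0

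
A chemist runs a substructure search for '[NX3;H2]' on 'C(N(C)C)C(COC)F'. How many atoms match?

The query [NX3;H2] means: aliphatic N with 3 total connections, two of them H — an -NH2 nitrogen (amine or amide).
Check the 9 heavy atoms by environment: 2× C (H2, X4) → no; 1× C (H1, X4) → no; 1× F (H0, X1) → no; 1× O (H0, X2) → no; 3× C (H3, X4) → no; 1× N (H0, X3) → no.
No environment satisfies the query, so 0 matching atoms.

0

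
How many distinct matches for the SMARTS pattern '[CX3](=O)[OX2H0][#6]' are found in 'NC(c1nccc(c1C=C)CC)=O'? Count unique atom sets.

0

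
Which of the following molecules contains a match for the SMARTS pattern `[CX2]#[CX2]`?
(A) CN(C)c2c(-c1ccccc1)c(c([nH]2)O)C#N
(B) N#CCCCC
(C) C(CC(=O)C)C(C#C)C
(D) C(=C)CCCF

[CX2]#[CX2] describes a carbon-carbon triple bond (an alkyne).
(A) has a nitrile (-C#N) but the triple bond is C#N, not C#C.
(B) has a nitrile (-C#N) but the triple bond is C#N, not C#C.
(C) contains an ethynyl group (-C#CH), which satisfies every atom and bond constraint.
(D) has a vinyl group (-CH=CH2) but the C=C is a double bond; both carbons are CX3, not CX2.
So the answer is (C).

C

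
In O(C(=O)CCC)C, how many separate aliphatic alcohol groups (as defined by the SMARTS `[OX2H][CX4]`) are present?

[OX2H][CX4] is the SMARTS for an aliphatic alcohol: a hydroxyl oxygen bound to an sp3 (X4) carbon.
No fragment in the molecule satisfies every constraint, giving 0 matches.

0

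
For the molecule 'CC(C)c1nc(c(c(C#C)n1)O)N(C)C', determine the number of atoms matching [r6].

The query [r6] means: r6 matches atoms in a six-membered ring.
Check the 15 heavy atoms by environment: 2× n (aromatic, in 6-ring) → match; 4× c (aromatic, in 6-ring) → match; 1× N (acyclic) → no; 7× C (acyclic) → no; 1× O (acyclic) → no.
Summing the matching environments: 2 + 4 = 6 matching atoms.

6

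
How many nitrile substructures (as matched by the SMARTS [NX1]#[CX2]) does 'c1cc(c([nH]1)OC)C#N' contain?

[NX1]#[CX2] is the SMARTS for a nitrile: a nitrogen triple-bonded to a two-connected carbon.
Exactly one fragment in the molecule meets all constraints, giving 1 match.

1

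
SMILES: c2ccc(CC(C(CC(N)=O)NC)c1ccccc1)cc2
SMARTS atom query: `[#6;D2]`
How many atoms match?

12

The query [#6;D2] means: any carbon bonded to exactly two heavy atoms.
Check the 21 heavy atoms by environment: 2× C (D2) → match; 3× C (D3) → no; 1× N (D2) → no; 1× C (D1) → no; 1× O (D1) → no; 1× N (D1) → no; 2× c (aromatic, D3) → no; 10× c (aromatic, D2) → match.
Summing the matching environments: 2 + 10 = 12 matching atoms.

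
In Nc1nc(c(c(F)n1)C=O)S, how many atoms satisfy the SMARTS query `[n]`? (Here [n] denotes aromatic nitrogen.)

2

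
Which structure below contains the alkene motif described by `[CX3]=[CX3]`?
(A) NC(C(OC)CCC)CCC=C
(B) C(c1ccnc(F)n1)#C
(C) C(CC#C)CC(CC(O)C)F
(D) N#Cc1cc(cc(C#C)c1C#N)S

A

[CX3]=[CX3] describes a non-aromatic C=C double bond between two sp2 carbons (an alkene).
(A) contains a vinyl group (-CH=CH2), which satisfies every atom and bond constraint.
(B) has an ethynyl group (-C#CH) but the C-C bond is a triple bond, not a double bond.
(C) has an ethynyl group (-C#CH) but the C-C bond is a triple bond, not a double bond.
(D) has an ethynyl group (-C#CH) but the C-C bond is a triple bond, not a double bond.
So the answer is (A).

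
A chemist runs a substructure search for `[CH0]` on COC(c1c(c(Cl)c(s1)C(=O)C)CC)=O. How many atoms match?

The query [CH0] means: aliphatic carbon with no attached hydrogen.
Check the 15 heavy atoms by environment: 1× s (aromatic, H0) → no; 4× c (aromatic, H0) → no; 1× C (H2) → no; 3× C (H3) → no; 2× C (H0) → match; 3× O (H0) → no; 1× Cl (H0) → no.
That gives 2 matching atoms.

2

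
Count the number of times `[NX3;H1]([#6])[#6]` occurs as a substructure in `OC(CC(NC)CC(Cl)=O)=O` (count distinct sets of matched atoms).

[NX3;H1]([#6])[#6] is the SMARTS for a secondary amine: a trivalent nitrogen with one H, bonded to two carbons.
Exactly one fragment in the molecule meets all constraints, giving 1 match.

1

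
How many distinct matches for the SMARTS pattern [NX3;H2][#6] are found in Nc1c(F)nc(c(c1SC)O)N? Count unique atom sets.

[NX3;H2][#6] is the SMARTS for a primary amine: a trivalent nitrogen with two H attached to carbon.
The molecule carries 2 separate instances of a primary amino group (-NH2) meeting every constraint; each maps to a distinct set of atoms, giving 2 matches.

2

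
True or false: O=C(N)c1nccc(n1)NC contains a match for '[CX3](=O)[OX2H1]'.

False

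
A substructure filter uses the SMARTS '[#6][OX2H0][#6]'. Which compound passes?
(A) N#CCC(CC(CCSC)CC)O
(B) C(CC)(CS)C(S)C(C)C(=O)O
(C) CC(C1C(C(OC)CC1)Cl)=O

C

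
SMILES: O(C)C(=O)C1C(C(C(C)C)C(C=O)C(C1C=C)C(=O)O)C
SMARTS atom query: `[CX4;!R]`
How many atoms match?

5

The query [CX4;!R] means: aliphatic carbon with four total connections, not in a ring.
Check the 21 heavy atoms by environment: 6× C (X4, in 6-ring) → no; 5× C (X3, acyclic) → no; 3× O (X1, acyclic) → no; 2× O (X2, acyclic) → no; 5× C (X4, acyclic) → match.
That gives 5 matching atoms.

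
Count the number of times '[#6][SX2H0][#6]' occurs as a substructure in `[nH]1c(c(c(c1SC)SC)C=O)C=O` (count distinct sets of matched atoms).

2

[#6][SX2H0][#6] is the SMARTS for a thioether: an aliphatic sulfur bridging two carbons with no H on the sulfur.
The molecule carries 2 separate instances of a methylthio ether (-SCH3) meeting every constraint; each maps to a distinct set of atoms, giving 2 matches.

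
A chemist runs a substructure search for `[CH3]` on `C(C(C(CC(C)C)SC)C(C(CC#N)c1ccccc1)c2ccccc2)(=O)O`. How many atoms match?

3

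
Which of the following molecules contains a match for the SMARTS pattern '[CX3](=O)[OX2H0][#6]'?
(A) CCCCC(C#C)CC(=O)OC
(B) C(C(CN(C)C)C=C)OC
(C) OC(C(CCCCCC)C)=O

[CX3](=O)[OX2H0][#6] describes a carbonyl carbon bonded to an oxygen that is itself bonded to carbon (no H on that O) (an ester).
(A) contains a methyl-ester group (-C(=O)OCH3), which satisfies every atom and bond constraint.
(B) has a methoxy ether (-OCH3) but the ether oxygen is not adjacent to a C=O carbon.
(C) has a carboxylic acid group (-C(=O)OH) but the singly-bonded O carries H (OX2H1, not H0).
So the answer is (A).

A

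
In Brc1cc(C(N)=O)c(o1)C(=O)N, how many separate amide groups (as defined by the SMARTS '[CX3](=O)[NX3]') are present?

2

[CX3](=O)[NX3] is the SMARTS for an amide: a carbonyl carbon bonded to a trivalent nitrogen.
The molecule carries 2 separate instances of a primary amide (-C(=O)NH2) meeting every constraint; each maps to a distinct set of atoms, giving 2 matches.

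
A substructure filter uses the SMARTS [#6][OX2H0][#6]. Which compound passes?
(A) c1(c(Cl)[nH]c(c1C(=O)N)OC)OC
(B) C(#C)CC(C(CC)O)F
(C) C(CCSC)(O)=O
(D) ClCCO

[#6][OX2H0][#6] describes an aliphatic oxygen bridging two carbons with no H on the oxygen (an ether).
(A) contains a methoxy ether (-OCH3), which satisfies every atom and bond constraint.
(B) has a hydroxyl group (-OH) but the oxygen has H1, not H0 bridging two carbons.
(C) has a carboxylic acid group (-C(=O)OH) but the -OH oxygen has H1; the =O is OX1, not OX2.
(D) has a hydroxyl group (-OH) but the oxygen has H1, not H0 bridging two carbons.
So the answer is (A).

A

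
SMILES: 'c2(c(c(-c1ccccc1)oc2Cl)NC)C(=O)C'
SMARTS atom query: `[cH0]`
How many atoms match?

5

The query [cH0] means: aromatic carbon with no attached hydrogen (substituted or ring-fusion).
Check the 17 heavy atoms by environment: 1× o (aromatic, H0) → no; 5× c (aromatic, H0) → match; 1× C (H0) → no; 1× O (H0) → no; 2× C (H3) → no; 1× N (H1) → no; 5× c (aromatic, H1) → no; 1× Cl (H0) → no.
That gives 5 matching atoms.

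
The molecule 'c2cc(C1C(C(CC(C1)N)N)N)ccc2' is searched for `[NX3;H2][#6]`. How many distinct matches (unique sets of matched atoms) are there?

[NX3;H2][#6] is the SMARTS for a primary amine: a trivalent nitrogen with two H attached to carbon.
The molecule carries 3 separate instances of a primary amino group (-NH2) meeting every constraint; each maps to a distinct set of atoms, giving 3 matches.

3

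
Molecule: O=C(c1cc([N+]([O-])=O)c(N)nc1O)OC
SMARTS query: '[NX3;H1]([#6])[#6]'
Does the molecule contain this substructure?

The pattern [NX3;H1]([#6])[#6] describes a trivalent nitrogen with one H, bonded to two carbons — a secondary amine.
The closest candidate here is a primary amino group (-NH2), but the nitrogen has H2 and only one carbon neighbour. No other fragment satisfies the full query, so there is no match.

No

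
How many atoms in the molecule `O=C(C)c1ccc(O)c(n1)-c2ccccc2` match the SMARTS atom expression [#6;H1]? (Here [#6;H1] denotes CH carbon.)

7

The query [#6;H1] means: any carbon bearing exactly one hydrogen.
Check the 16 heavy atoms by environment: 1× n (aromatic, H0) → no; 4× c (aromatic, H0) → no; 7× c (aromatic, H1) → match; 1× O (H1) → no; 1× C (H0) → no; 1× O (H0) → no; 1× C (H3) → no.
That gives 7 matching atoms.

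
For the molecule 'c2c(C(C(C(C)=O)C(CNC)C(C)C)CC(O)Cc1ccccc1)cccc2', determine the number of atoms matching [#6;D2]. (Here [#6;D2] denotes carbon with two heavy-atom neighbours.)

13

The query [#6;D2] means: any carbon bonded to exactly two heavy atoms.
Check the 28 heavy atoms by environment: 3× C (D2) → match; 6× C (D3) → no; 1× N (D2) → no; 4× C (D1) → no; 2× c (aromatic, D3) → no; 10× c (aromatic, D2) → match; 2× O (D1) → no.
Summing the matching environments: 3 + 10 = 13 matching atoms.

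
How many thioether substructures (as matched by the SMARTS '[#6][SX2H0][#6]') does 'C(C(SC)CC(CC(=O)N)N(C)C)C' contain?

1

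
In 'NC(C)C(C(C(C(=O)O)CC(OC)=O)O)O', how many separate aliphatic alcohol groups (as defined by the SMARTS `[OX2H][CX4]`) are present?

2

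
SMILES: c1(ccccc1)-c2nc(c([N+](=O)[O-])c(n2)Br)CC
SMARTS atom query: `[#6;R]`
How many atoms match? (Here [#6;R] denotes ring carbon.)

Check the 18 heavy atoms by environment: 2× n (aromatic, in 6-ring) → no; 10× c (aromatic, in 6-ring) → match; 1× N (charge +1, acyclic) → no; 1× O (charge -1, acyclic) → no; 1× O (acyclic) → no; 2× C (acyclic) → no; 1× Br (acyclic) → no.
That gives 10 matching atoms.

10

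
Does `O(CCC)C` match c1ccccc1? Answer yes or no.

No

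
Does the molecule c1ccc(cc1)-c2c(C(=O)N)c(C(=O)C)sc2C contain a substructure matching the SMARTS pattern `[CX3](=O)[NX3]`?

Yes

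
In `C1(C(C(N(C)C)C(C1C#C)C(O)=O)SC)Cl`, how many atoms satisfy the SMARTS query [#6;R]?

5

The query [#6;R] means: carbon that is part of a ring.
Check the 16 heavy atoms by environment: 5× C (in 5-ring) → match; 1× N (acyclic) → no; 6× C (acyclic) → no; 1× Cl (acyclic) → no; 2× O (acyclic) → no; 1× S (acyclic) → no.
That gives 5 matching atoms.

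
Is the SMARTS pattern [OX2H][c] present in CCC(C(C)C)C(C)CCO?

The pattern [OX2H][c] describes a hydroxyl oxygen attached to an aromatic carbon — a phenol.
The closest candidate here is a hydroxyl group (-OH), but the -OH is on an aliphatic carbon, not an aromatic c. No other fragment satisfies the full query, so there is no match.

No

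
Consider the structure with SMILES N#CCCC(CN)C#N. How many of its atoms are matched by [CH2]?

Check the 9 heavy atoms by environment: 3× C (H2) → match; 1× C (H1) → no; 2× C (H0) → no; 2× N (H0) → no; 1× N (H2) → no.
That gives 3 matching atoms.

3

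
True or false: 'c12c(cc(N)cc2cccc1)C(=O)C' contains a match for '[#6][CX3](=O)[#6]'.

The pattern [#6][CX3](=O)[#6] describes a carbonyl carbon (no H) flanked by two carbons — a ketone.
The molecule carries an acetyl/ketone group (-C(=O)CH3), whose atoms satisfy every constraint of the query, so the pattern matches.

True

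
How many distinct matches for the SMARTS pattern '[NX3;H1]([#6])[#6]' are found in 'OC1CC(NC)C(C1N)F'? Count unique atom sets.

1

[NX3;H1]([#6])[#6] is the SMARTS for a secondary amine: a trivalent nitrogen with one H, bonded to two carbons.
Exactly one fragment in the molecule meets all constraints, giving 1 match.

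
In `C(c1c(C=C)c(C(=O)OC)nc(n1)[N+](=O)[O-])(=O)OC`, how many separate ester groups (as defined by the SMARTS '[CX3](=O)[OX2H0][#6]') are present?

[CX3](=O)[OX2H0][#6] is the SMARTS for an ester: a carbonyl carbon bonded to an oxygen that is itself bonded to carbon (no H on that O).
The molecule carries 2 separate instances of a methyl-ester group (-C(=O)OCH3) meeting every constraint; each maps to a distinct set of atoms, giving 2 matches.

2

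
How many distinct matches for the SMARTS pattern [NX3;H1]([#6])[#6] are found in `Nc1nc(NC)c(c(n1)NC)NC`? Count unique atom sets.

[NX3;H1]([#6])[#6] is the SMARTS for a secondary amine: a trivalent nitrogen with one H, bonded to two carbons.
The molecule carries 3 separate instances of an N-methylamino group (-NHCH3) meeting every constraint; each maps to a distinct set of atoms, giving 3 matches.

3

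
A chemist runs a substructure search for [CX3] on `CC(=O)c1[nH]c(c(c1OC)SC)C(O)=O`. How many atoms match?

Check the 15 heavy atoms by environment: 1× n (aromatic, X3) → no; 4× c (aromatic, X3) → no; 2× C (X3) → match; 2× O (X1) → no; 2× O (X2) → no; 1× S (X2) → no; 3× C (X4) → no.
That gives 2 matching atoms.

2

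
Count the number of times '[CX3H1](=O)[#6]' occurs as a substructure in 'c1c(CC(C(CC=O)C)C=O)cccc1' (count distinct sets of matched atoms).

2

[CX3H1](=O)[#6] is the SMARTS for an aldehyde: an sp2 carbon with one H, double-bonded to O and single-bonded to carbon.
The molecule carries 2 separate instances of an aldehyde (-CHO) meeting every constraint; each maps to a distinct set of atoms, giving 2 matches.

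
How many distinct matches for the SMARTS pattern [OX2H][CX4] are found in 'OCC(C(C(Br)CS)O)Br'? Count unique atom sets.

2

[OX2H][CX4] is the SMARTS for an aliphatic alcohol: a hydroxyl oxygen bound to an sp3 (X4) carbon.
The molecule carries 2 separate instances of a hydroxyl group (-OH) meeting every constraint; each maps to a distinct set of atoms, giving 2 matches.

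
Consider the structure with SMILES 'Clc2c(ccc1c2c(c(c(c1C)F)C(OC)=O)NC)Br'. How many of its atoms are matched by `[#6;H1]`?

The query [#6;H1] means: any carbon bearing exactly one hydrogen.
Check the 20 heavy atoms by environment: 8× c (aromatic, H0) → no; 2× c (aromatic, H1) → match; 1× C (H0) → no; 2× O (H0) → no; 3× C (H3) → no; 1× N (H1) → no; 1× Br (H0) → no; 1× F (H0) → no; 1× Cl (H0) → no.
That gives 2 matching atoms.

2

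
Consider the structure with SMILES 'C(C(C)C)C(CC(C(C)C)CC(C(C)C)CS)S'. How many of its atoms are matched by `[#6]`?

16

The query [#6] means: #6 matches any atom with atomic number 6 (carbon, aromatic or aliphatic).
Check the 18 heavy atoms by environment: 16× C → match; 2× S → no.
That gives 16 matching atoms.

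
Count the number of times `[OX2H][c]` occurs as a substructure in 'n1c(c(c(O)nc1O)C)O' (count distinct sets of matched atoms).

3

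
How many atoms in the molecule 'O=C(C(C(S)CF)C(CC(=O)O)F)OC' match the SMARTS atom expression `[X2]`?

The query [X2] means: any atom with exactly two total connections (bonds + H).
Check the 15 heavy atoms by environment: 6× C (X4) → no; 2× C (X3) → no; 2× O (X1) → no; 2× O (X2) → match; 1× S (X2) → match; 2× F (X1) → no.
Summing the matching environments: 2 + 1 = 3 matching atoms.

3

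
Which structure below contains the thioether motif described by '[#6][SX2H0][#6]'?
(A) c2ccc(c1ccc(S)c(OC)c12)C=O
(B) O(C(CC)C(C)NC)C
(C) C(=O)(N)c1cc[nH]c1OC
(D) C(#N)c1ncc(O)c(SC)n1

D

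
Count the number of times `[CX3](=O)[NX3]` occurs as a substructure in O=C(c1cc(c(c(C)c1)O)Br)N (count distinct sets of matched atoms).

1

[CX3](=O)[NX3] is the SMARTS for an amide: a carbonyl carbon bonded to a trivalent nitrogen.
Exactly one fragment in the molecule meets all constraints, giving 1 match.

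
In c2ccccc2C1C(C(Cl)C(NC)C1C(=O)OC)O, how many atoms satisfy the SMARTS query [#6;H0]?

2

The query [#6;H0] means: any carbon with no attached hydrogen.
Check the 19 heavy atoms by environment: 5× C (H1) → no; 1× c (aromatic, H0) → match; 5× c (aromatic, H1) → no; 1× O (H1) → no; 1× C (H0) → match; 2× O (H0) → no; 2× C (H3) → no; 1× Cl (H0) → no; 1× N (H1) → no.
Summing the matching environments: 1 + 1 = 2 matching atoms.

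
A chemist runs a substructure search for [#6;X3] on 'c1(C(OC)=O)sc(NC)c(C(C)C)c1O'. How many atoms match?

5

The query [#6;X3] means: any carbon (aromatic or not) with three total connections.
Check the 15 heavy atoms by environment: 1× s (aromatic, X2) → no; 4× c (aromatic, X3) → match; 5× C (X4) → no; 1× N (X3) → no; 2× O (X2) → no; 1× C (X3) → match; 1× O (X1) → no.
Summing the matching environments: 4 + 1 = 5 matching atoms.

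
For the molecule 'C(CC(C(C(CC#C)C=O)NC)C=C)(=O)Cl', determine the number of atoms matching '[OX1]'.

2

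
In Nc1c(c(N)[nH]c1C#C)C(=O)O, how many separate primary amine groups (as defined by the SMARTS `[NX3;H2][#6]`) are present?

2

[NX3;H2][#6] is the SMARTS for a primary amine: a trivalent nitrogen with two H attached to carbon.
The molecule carries 2 separate instances of a primary amino group (-NH2) meeting every constraint; each maps to a distinct set of atoms, giving 2 matches.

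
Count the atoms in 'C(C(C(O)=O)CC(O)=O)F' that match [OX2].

2

The query [OX2] means: aliphatic oxygen with two total connections — ether, hydroxyl, or ester single-bond O.
Check the 10 heavy atoms by environment: 3× C (X4) → no; 2× C (X3) → no; 2× O (X1) → no; 2× O (X2) → match; 1× F (X1) → no.
That gives 2 matching atoms.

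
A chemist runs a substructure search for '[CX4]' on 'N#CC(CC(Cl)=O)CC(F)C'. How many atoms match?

The query [CX4] means: C with X4: aliphatic carbon with exactly 4 total connections (bonds + H).
Check the 11 heavy atoms by environment: 5× C (X4) → match; 1× C (X3) → no; 1× O (X1) → no; 1× Cl (X1) → no; 1× F (X1) → no; 1× C (X2) → no; 1× N (X1) → no.
That gives 5 matching atoms.

5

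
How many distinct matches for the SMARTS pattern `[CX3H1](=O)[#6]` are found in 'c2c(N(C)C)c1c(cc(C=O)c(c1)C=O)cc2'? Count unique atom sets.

[CX3H1](=O)[#6] is the SMARTS for an aldehyde: an sp2 carbon with one H, double-bonded to O and single-bonded to carbon.
The molecule carries 2 separate instances of an aldehyde (-CHO) meeting every constraint; each maps to a distinct set of atoms, giving 2 matches.

2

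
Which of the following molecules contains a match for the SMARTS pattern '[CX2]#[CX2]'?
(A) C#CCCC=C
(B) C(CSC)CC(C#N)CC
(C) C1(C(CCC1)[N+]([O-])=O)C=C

[CX2]#[CX2] describes a carbon-carbon triple bond (an alkyne).
(A) contains an ethynyl group (-C#CH), which satisfies every atom and bond constraint.
(B) has a nitrile (-C#N) but the triple bond is C#N, not C#C.
(C) has a vinyl group (-CH=CH2) but the C=C is a double bond; both carbons are CX3, not CX2.
So the answer is (A).

A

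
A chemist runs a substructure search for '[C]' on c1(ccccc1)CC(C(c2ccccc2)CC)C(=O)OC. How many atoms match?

The query [C] means: uppercase C matches aliphatic (non-aromatic) carbon only.
Check the 21 heavy atoms by environment: 7× C → match; 12× c (aromatic) → no; 2× O → no.
That gives 7 matching atoms.

7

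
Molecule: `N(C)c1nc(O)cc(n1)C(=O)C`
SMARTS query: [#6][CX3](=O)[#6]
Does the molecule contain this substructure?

The pattern [#6][CX3](=O)[#6] describes a carbonyl carbon (no H) flanked by two carbons — a ketone.
The molecule carries an acetyl/ketone group (-C(=O)CH3), whose atoms satisfy every constraint of the query, so the pattern matches.

Yes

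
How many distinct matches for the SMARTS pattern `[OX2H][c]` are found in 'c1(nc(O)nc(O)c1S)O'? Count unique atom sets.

3

[OX2H][c] is the SMARTS for a phenol: a hydroxyl oxygen attached to an aromatic carbon.
The molecule carries 3 separate instances of a hydroxyl group (-OH) meeting every constraint; each maps to a distinct set of atoms, giving 3 matches.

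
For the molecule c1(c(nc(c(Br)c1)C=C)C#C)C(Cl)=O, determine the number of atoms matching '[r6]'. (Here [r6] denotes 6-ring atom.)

6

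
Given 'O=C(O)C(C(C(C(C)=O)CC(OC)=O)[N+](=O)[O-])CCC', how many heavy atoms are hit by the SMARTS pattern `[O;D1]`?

6

The query [O;D1] means: aliphatic oxygen bonded to exactly one heavy atom.
Check the 20 heavy atoms by environment: 3× C (D2) → no; 6× C (D3) → no; 5× O (D1) → match; 3× C (D1) → no; 1× O (D2) → no; 1× N (charge +1, D3) → no; 1× O (charge -1, D1) → match.
Summing the matching environments: 5 + 1 = 6 matching atoms.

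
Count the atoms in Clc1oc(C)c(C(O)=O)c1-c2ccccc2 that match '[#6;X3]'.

11

The query [#6;X3] means: any carbon (aromatic or not) with three total connections.
Check the 16 heavy atoms by environment: 1× o (aromatic, X2) → no; 10× c (aromatic, X3) → match; 1× C (X3) → match; 1× O (X1) → no; 1× O (X2) → no; 1× C (X4) → no; 1× Cl (X1) → no.
Summing the matching environments: 10 + 1 = 11 matching atoms.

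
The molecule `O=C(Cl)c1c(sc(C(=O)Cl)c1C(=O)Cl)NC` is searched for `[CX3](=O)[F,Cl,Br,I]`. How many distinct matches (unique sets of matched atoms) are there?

3

[CX3](=O)[F,Cl,Br,I] is the SMARTS for an acyl halide: a carbonyl carbon bonded to a halogen.
The molecule carries 3 separate instances of an acyl chloride (-C(=O)Cl) meeting every constraint; each maps to a distinct set of atoms, giving 3 matches.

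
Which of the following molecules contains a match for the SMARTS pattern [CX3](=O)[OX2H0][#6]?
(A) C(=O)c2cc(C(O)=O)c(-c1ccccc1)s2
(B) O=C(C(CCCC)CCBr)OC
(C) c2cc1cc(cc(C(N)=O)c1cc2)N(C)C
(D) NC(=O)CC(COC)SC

B

[CX3](=O)[OX2H0][#6] describes a carbonyl carbon bonded to an oxygen that is itself bonded to carbon (no H on that O) (an ester).
(A) has a carboxylic acid group (-C(=O)OH) but the singly-bonded O carries H (OX2H1, not H0).
(B) contains a methyl-ester group (-C(=O)OCH3), which satisfies every atom and bond constraint.
(C) has a primary amide (-C(=O)NH2) but the carbonyl is bonded to N, not to an O-C linkage.
(D) has a primary amide (-C(=O)NH2) but the carbonyl is bonded to N, not to an O-C linkage.
So the answer is (B).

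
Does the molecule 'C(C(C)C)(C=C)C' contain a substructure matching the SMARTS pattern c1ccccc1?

No

The pattern c1ccccc1 describes six aromatic carbons in a ring — a benzene ring.
The closest candidate here is a methyl group (-CH3), but no six-membered all-carbon aromatic ring is present. No other fragment satisfies the full query, so there is no match.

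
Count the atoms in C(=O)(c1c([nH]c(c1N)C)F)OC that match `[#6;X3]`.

5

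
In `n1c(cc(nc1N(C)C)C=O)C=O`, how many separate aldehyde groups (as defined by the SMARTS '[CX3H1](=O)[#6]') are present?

2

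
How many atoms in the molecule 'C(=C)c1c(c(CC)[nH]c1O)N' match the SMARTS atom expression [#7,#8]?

3

The query [#7,#8] means: nitrogen or oxygen (comma = OR).
Check the 11 heavy atoms by environment: 1× n (aromatic) → match; 4× c (aromatic) → no; 4× C → no; 1× O → match; 1× N → match.
Summing the matching environments: 1 + 1 + 1 = 3 matching atoms.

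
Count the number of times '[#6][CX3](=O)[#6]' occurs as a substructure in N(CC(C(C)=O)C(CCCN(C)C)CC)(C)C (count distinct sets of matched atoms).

1

[#6][CX3](=O)[#6] is the SMARTS for a ketone: a carbonyl carbon (no H) flanked by two carbons.
Exactly one fragment in the molecule meets all constraints, giving 1 match.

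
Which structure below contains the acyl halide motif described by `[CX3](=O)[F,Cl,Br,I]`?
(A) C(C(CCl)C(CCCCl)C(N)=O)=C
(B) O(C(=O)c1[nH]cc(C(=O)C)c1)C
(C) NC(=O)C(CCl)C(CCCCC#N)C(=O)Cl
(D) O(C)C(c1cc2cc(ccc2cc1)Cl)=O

C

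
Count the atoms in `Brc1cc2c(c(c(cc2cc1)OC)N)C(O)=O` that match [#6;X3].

11

Check the 17 heavy atoms by environment: 10× c (aromatic, X3) → match; 1× N (X3) → no; 1× Br (X1) → no; 2× O (X2) → no; 1× C (X4) → no; 1× C (X3) → match; 1× O (X1) → no.
Summing the matching environments: 10 + 1 = 11 matching atoms.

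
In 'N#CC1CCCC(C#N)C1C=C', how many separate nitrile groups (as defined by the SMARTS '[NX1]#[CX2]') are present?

[NX1]#[CX2] is the SMARTS for a nitrile: a nitrogen triple-bonded to a two-connected carbon.
The molecule carries 2 separate instances of a nitrile (-C#N) meeting every constraint; each maps to a distinct set of atoms, giving 2 matches.

2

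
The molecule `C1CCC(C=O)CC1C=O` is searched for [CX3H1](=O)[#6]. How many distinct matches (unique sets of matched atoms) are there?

[CX3H1](=O)[#6] is the SMARTS for an aldehyde: an sp2 carbon with one H, double-bonded to O and single-bonded to carbon.
The molecule carries 2 separate instances of an aldehyde (-CHO) meeting every constraint; each maps to a distinct set of atoms, giving 2 matches.

2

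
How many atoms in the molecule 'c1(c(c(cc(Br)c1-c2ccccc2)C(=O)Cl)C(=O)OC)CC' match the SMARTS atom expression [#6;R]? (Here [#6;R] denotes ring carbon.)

The query [#6;R] means: carbon that is part of a ring.
Check the 22 heavy atoms by environment: 12× c (aromatic, in 6-ring) → match; 5× C (acyclic) → no; 3× O (acyclic) → no; 1× Cl (acyclic) → no; 1× Br (acyclic) → no.
That gives 12 matching atoms.

12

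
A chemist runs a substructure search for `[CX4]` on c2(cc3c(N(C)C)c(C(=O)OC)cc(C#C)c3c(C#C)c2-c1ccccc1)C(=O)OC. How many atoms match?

4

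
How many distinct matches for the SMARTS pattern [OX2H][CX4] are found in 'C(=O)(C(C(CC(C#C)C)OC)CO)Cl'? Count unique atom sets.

1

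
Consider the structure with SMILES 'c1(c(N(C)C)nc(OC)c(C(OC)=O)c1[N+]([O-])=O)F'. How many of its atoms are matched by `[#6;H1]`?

0

The query [#6;H1] means: any carbon bearing exactly one hydrogen.
Check the 19 heavy atoms by environment: 1× n (aromatic, H0) → no; 5× c (aromatic, H0) → no; 1× C (H0) → no; 4× O (H0) → no; 4× C (H3) → no; 1× N (H0) → no; 1× F (H0) → no; 1× N (charge +1, H0) → no; 1× O (charge -1, H0) → no.
No environment satisfies the query, so 0 matching atoms.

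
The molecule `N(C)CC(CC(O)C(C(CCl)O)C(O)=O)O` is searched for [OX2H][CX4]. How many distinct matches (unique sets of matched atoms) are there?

3

[OX2H][CX4] is the SMARTS for an aliphatic alcohol: a hydroxyl oxygen bound to an sp3 (X4) carbon.
The molecule carries 3 separate instances of a hydroxyl group (-OH) meeting every constraint; each maps to a distinct set of atoms, giving 3 matches.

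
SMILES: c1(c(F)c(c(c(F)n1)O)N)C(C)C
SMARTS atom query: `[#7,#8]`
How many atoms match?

The query [#7,#8] means: nitrogen or oxygen (comma = OR).
Check the 13 heavy atoms by environment: 1× n (aromatic) → match; 5× c (aromatic) → no; 1× N → match; 2× F → no; 1× O → match; 3× C → no.
Summing the matching environments: 1 + 1 + 1 = 3 matching atoms.

3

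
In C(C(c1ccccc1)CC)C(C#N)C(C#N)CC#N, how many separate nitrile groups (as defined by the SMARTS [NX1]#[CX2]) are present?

[NX1]#[CX2] is the SMARTS for a nitrile: a nitrogen triple-bonded to a two-connected carbon.
The molecule carries 3 separate instances of a nitrile (-C#N) meeting every constraint; each maps to a distinct set of atoms, giving 3 matches.

3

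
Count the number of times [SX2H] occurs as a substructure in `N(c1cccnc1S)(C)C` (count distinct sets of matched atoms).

1

[SX2H] is the SMARTS for a thiol: an aliphatic sulfur with two connections, one being H.
Exactly one fragment in the molecule meets all constraints, giving 1 match.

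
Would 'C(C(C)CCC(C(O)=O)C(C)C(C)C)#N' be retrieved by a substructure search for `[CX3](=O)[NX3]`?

The pattern [CX3](=O)[NX3] describes a carbonyl carbon bonded to a trivalent nitrogen — an amide.
The closest candidate here is a nitrile (-C#N), but the nitrile N is NX1 (triple-bonded), not NX3. No other fragment satisfies the full query, so there is no match.

No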